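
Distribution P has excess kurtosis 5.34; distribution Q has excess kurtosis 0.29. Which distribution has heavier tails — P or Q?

Higher excess kurtosis ⇒ heavier tails relative to the normal distribution.
5.34 vs 0.29: the larger is 5.34, so P has heavier tails.

P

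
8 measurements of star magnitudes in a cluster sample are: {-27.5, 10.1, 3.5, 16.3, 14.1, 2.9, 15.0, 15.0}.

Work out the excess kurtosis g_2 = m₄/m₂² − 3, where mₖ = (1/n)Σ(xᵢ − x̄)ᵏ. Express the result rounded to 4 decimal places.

1.7415

x̄ = 6.1750
Σ(xᵢ − x̄)² = 1488.3750 ⇒ m₂ = 186.04687
Σ(xᵢ − x̄)⁴ = 1312957.1162 ⇒ m₄ = 164119.63953
m₂² = 34613.43970
g_2 = m₄/m₂² − 3 = 4.74150 − 3 ≈ 1.7415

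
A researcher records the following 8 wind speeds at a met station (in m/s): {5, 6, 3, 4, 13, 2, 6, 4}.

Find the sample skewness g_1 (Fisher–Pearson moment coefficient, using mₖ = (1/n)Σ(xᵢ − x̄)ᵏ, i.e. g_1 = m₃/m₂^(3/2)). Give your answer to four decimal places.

x̄ = (5 + 6 + 3 + 4 + 13 + 2 + 6 + 4) / 8 = 5.3750
deviations (xᵢ − x̄): -0.3750, 0.6250, -2.3750, -1.3750, 7.6250, -3.3750, 0.6250, -1.3750
Σ(xᵢ − x̄)² = 79.8750 ⇒ m₂ = 79.8750/8 = 9.98438
Σ(xᵢ − x̄)³ = 386.7188 ⇒ m₃ = 386.7188/8 = 48.33984
m₂^(3/2) = 9.98438^(1.5) = 31.54869
g_1 = m₃ / m₂^(3/2) = 48.33984 / 31.54869 ≈ 1.5322

1.5322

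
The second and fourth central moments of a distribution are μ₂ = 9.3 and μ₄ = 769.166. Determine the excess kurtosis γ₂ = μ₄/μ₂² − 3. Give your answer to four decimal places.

5.8931

μ₂² = 9.3² = 86.49000
μ₄/μ₂² = 769.166 / 86.49000 = 8.89312
γ₂ = 8.89312 − 3 ≈ 5.8931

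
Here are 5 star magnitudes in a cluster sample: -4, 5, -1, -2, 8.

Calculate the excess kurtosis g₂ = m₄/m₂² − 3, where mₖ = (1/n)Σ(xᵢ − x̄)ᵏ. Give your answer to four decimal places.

x̄ = 1.2000
Σ(xᵢ − x̄)² = 102.8000 ⇒ m₂ = 20.56000
Σ(xᵢ − x̄)⁴ = 3206.0960 ⇒ m₄ = 641.21920
m₂² = 422.71360
g₂ = m₄/m₂² − 3 = 1.51691 − 3 ≈ -1.4831

-1.4831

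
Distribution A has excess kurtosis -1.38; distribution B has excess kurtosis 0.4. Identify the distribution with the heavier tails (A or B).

B

Higher excess kurtosis ⇒ heavier tails relative to the normal distribution.
-1.38 vs 0.4: the larger is 0.4, so B has heavier tails. (B is leptokurtic — heavier-than-normal tails; the other is platykurtic.)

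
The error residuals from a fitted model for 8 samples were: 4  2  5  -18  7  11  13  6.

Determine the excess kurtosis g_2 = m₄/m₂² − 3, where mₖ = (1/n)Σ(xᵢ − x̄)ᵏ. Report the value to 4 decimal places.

1.6946

x̄ = 3.7500
Σ(xᵢ − x̄)² = 631.5000 ⇒ m₂ = 78.93750
Σ(xᵢ − x̄)⁴ = 234020.9063 ⇒ m₄ = 29252.61328
m₂² = 6231.12891
g_2 = m₄/m₂² − 3 = 4.69459 − 3 ≈ 1.6946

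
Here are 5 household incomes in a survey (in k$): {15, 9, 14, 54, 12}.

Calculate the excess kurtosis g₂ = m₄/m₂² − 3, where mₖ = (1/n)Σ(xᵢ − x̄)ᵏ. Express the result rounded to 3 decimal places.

x̄ = 20.8000
Σ(xᵢ − x̄)² = 1398.8000 ⇒ m₂ = 279.76000
Σ(xᵢ − x̄)⁴ = 1243587.5360 ⇒ m₄ = 248717.50720
m₂² = 78265.65760
g₂ = m₄/m₂² − 3 = 3.17786 − 3 ≈ 0.178

0.178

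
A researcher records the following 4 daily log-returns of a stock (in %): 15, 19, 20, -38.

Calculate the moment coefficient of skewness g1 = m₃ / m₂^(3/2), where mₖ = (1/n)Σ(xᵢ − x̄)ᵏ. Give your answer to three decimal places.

x̄ = (15 + 19 + 20 - 38) / 4 = 4.0000
deviations (xᵢ − x̄): 11.0000, 15.0000, 16.0000, -42.0000
Σ(xᵢ − x̄)² = 2366.0000 ⇒ m₂ = 2366.0000/4 = 591.50000
Σ(xᵢ − x̄)³ = -65286.0000 ⇒ m₃ = -65286.0000/4 = -16321.50000
m₂^(3/2) = 591.50000^(1.5) = 14385.73724
g1 = m₃ / m₂^(3/2) = -16321.50000 / 14385.73724 ≈ -1.135

-1.135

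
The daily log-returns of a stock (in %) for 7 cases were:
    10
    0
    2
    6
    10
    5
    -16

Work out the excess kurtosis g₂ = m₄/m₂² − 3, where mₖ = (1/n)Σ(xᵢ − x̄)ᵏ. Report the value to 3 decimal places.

0.716

x̄ = 2.4286
Σ(xᵢ − x̄)² = 479.7143 ⇒ m₂ = 68.53061
Σ(xᵢ − x̄)⁴ = 122150.3732 ⇒ m₄ = 17450.05331
m₂² = 4696.44481
g₂ = m₄/m₂² − 3 = 3.71559 − 3 ≈ 0.716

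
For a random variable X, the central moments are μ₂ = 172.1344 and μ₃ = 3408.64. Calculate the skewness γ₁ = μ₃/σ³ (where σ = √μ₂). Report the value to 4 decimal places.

σ = √μ₂ = √172.1344 = 13.12000
σ³ = μ₂^(3/2) = 2258.40333
γ₁ = μ₃/σ³ = 3408.64 / 2258.40333 ≈ 1.5093

1.5093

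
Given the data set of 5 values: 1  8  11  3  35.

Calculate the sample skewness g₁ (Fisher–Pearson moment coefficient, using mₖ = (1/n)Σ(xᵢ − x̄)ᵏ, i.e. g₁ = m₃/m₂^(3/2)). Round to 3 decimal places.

1.198

x̄ = (1 + 8 + 11 + 3 + 35) / 5 = 11.6000
deviations (xᵢ − x̄): -10.6000, -3.6000, -0.6000, -8.6000, 23.4000
Σ(xᵢ − x̄)² = 747.2000 ⇒ m₂ = 747.2000/5 = 149.44000
Σ(xᵢ − x̄)³ = 10938.9600 ⇒ m₃ = 10938.9600/5 = 2187.79200
m₂^(3/2) = 149.44000^(1.5) = 1826.83906
g₁ = m₃ / m₂^(3/2) = 2187.79200 / 1826.83906 ≈ 1.198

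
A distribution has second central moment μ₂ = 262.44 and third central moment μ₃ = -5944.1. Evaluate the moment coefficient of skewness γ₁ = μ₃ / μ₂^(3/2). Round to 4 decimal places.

-1.3981

σ = √μ₂ = √262.44 = 16.20000
σ³ = μ₂^(3/2) = 4251.52800
γ₁ = μ₃/σ³ = -5944.1 / 4251.52800 ≈ -1.3981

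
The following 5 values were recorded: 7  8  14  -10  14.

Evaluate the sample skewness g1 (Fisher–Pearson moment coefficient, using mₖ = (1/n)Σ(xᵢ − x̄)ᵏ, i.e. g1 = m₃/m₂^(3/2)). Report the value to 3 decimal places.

-1.104

x̄ = (7 + 8 + 14 - 10 + 14) / 5 = 6.6000
deviations (xᵢ − x̄): 0.4000, 1.4000, 7.4000, -16.6000, 7.4000
Σ(xᵢ − x̄)² = 387.2000 ⇒ m₂ = 387.2000/5 = 77.44000
Σ(xᵢ − x̄)³ = -3761.0400 ⇒ m₃ = -3761.0400/5 = -752.20800
m₂^(3/2) = 77.44000^(1.5) = 681.47200
g1 = m₃ / m₂^(3/2) = -752.20800 / 681.47200 ≈ -1.104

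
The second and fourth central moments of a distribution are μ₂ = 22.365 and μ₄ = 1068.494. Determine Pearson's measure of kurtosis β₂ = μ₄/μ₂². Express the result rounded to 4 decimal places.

μ₂² = 22.365² = 500.19322
μ₄/μ₂² = 1068.494 / 500.19322 = 2.13616
β₂ ≈ 2.1362

2.1362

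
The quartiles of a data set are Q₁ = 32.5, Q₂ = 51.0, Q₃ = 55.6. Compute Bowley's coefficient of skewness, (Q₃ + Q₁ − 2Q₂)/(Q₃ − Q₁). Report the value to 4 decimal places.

numerator: Q₃ + Q₁ − 2Q₂ = 55.6 + 32.5 − 2×51.0 = -13.9000
denominator: Q₃ − Q₁ = 55.6 − 32.5 = 23.1000
Bowley skewness = -13.9000 / 23.1000 ≈ -0.6017

-0.6017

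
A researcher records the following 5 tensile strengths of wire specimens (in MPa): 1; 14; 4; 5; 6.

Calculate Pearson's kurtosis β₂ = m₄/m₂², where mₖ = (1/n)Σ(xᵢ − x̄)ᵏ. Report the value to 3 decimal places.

2.681

x̄ = 6.0000
Σ(xᵢ − x̄)² = 94.0000 ⇒ m₂ = 18.80000
Σ(xᵢ − x̄)⁴ = 4738.0000 ⇒ m₄ = 947.60000
m₂² = 353.44000
β₂ = m₄/m₂² = 947.60000 / 353.44000 ≈ 2.681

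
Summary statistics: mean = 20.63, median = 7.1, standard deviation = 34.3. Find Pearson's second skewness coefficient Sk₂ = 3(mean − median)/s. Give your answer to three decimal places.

Sk₂ = 3(20.63 − 7.1) / 34.3 = 3 × 13.5300 / 34.3
    = 40.5900 / 34.3 ≈ 1.183

1.183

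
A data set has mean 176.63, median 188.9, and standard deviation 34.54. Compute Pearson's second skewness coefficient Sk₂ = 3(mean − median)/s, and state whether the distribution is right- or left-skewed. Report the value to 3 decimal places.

-1.066, left-skewed

Sk₂ = 3(176.63 − 188.9) / 34.54 = 3 × -12.2700 / 34.54
    = -36.8100 / 34.54 ≈ -1.066
Sk₂ < 0 ⇒ mean < median ⇒ left-skewed (negative skew).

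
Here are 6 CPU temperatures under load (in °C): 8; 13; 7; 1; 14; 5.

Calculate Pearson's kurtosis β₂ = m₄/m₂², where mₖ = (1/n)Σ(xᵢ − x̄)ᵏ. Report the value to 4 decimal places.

x̄ = 8.0000
Σ(xᵢ − x̄)² = 120.0000 ⇒ m₂ = 20.00000
Σ(xᵢ − x̄)⁴ = 4404.0000 ⇒ m₄ = 734.00000
m₂² = 400.00000
β₂ = m₄/m₂² = 734.00000 / 400.00000 ≈ 1.8350

1.8350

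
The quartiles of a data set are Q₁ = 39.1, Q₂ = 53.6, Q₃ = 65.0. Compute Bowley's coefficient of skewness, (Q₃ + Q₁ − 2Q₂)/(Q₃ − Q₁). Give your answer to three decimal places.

-0.120

numerator: Q₃ + Q₁ − 2Q₂ = 65.0 + 39.1 − 2×53.6 = -3.1000
denominator: Q₃ − Q₁ = 65.0 − 39.1 = 25.9000
Bowley skewness = -3.1000 / 25.9000 ≈ -0.120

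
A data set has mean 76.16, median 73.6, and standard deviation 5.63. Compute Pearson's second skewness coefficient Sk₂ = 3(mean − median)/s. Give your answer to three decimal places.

Sk₂ = 3(76.16 − 73.6) / 5.63 = 3 × 2.5600 / 5.63
    = 7.6800 / 5.63 ≈ 1.364

1.364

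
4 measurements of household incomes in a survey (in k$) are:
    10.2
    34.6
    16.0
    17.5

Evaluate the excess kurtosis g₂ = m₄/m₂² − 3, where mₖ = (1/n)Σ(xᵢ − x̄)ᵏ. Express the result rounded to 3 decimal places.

-0.847

x̄ = 19.5750
Σ(xᵢ − x̄)² = 330.7275 ⇒ m₂ = 82.68188
Σ(xᵢ − x̄)⁴ = 58869.9894 ⇒ m₄ = 14717.49736
m₂² = 6836.29245
g₂ = m₄/m₂² − 3 = 2.15285 − 3 ≈ -0.847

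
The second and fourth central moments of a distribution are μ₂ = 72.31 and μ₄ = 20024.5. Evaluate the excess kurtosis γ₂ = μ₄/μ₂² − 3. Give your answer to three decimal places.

μ₂² = 72.31² = 5228.73610
μ₄/μ₂² = 20024.5 / 5228.73610 = 3.82970
γ₂ = 3.82970 − 3 ≈ 0.830

0.830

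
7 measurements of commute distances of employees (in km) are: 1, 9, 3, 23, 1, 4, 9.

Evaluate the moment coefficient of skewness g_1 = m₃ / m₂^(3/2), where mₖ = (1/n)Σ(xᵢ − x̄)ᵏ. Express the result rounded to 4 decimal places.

x̄ = (1 + 9 + 3 + 23 + 1 + 4 + 9) / 7 = 7.1429
deviations (xᵢ − x̄): -6.1429, 1.8571, -4.1429, 15.8571, -6.1429, -3.1429, 1.8571
Σ(xᵢ − x̄)² = 360.8571 ⇒ m₂ = 360.8571/7 = 51.55102
Σ(xᵢ − x̄)³ = 3434.3265 ⇒ m₃ = 3434.3265/7 = 490.61808
m₂^(3/2) = 51.55102^(1.5) = 370.13137
g_1 = m₃ / m₂^(3/2) = 490.61808 / 370.13137 ≈ 1.3255

1.3255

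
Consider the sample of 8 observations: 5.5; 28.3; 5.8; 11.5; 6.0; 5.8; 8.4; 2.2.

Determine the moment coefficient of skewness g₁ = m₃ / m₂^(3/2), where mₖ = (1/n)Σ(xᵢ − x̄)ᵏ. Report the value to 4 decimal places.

x̄ = (5.5 + 28.3 + 5.8 + 11.5 + 6.0 + 5.8 + 8.4 + 2.2) / 8 = 9.1875
deviations (xᵢ − x̄): -3.6875, 19.1125, -3.3875, 2.3125, -3.1875, -3.3875, -0.7875, -6.9875
Σ(xᵢ − x̄)² = 466.7888 ⇒ m₂ = 466.7888/8 = 58.34859
Σ(xᵢ − x̄)³ = 6492.0016 ⇒ m₃ = 6492.0016/8 = 811.50020
m₂^(3/2) = 58.34859^(1.5) = 445.70303
g₁ = m₃ / m₂^(3/2) = 811.50020 / 445.70303 ≈ 1.8207

1.8207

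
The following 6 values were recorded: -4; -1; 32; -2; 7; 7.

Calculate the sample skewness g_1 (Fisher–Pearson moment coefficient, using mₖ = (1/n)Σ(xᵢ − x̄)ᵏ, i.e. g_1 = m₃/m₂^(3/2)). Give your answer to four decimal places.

1.3285

x̄ = (-4 - 1 + 32 - 2 + 7 + 7) / 6 = 6.5000
deviations (xᵢ − x̄): -10.5000, -7.5000, 25.5000, -8.5000, 0.5000, 0.5000
Σ(xᵢ − x̄)² = 889.5000 ⇒ m₂ = 889.5000/6 = 148.25000
Σ(xᵢ − x̄)³ = 14388.0000 ⇒ m₃ = 14388.0000/6 = 2398.00000
m₂^(3/2) = 148.25000^(1.5) = 1805.06171
g_1 = m₃ / m₂^(3/2) = 2398.00000 / 1805.06171 ≈ 1.3285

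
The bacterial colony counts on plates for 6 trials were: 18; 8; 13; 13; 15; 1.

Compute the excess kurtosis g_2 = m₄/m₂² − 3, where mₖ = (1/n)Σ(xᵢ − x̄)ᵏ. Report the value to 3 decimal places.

-0.501

x̄ = 11.3333
Σ(xᵢ − x̄)² = 181.3333 ⇒ m₂ = 30.22222
Σ(xᵢ − x̄)⁴ = 13696.4444 ⇒ m₄ = 2282.74074
m₂² = 913.38272
g_2 = m₄/m₂² − 3 = 2.49922 − 3 ≈ -0.501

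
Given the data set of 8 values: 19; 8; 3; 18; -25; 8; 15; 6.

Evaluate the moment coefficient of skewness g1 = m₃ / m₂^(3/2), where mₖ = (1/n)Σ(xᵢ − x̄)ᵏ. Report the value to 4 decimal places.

-1.5174

x̄ = (19 + 8 + 3 + 18 - 25 + 8 + 15 + 6) / 8 = 6.5000
deviations (xᵢ − x̄): 12.5000, 1.5000, -3.5000, 11.5000, -31.5000, 1.5000, 8.5000, -0.5000
Σ(xᵢ − x̄)² = 1370.0000 ⇒ m₂ = 1370.0000/8 = 171.25000
Σ(xᵢ − x̄)³ = -27204.0000 ⇒ m₃ = -27204.0000/8 = -3400.50000
m₂^(3/2) = 171.25000^(1.5) = 2241.02071
g1 = m₃ / m₂^(3/2) = -3400.50000 / 2241.02071 ≈ -1.5174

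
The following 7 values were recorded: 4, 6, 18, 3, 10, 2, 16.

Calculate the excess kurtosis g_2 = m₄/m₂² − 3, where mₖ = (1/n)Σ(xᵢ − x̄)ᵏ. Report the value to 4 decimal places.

x̄ = 8.4286
Σ(xᵢ − x̄)² = 247.7143 ⇒ m₂ = 35.38776
Σ(xᵢ − x̄)⁴ = 14680.9854 ⇒ m₄ = 2097.28363
m₂² = 1252.29321
g_2 = m₄/m₂² − 3 = 1.67475 − 3 ≈ -1.3252

-1.3252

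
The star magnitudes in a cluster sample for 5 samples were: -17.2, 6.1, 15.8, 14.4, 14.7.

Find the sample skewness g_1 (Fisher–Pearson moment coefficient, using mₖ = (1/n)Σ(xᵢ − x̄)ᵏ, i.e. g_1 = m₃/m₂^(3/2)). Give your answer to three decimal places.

-1.245

x̄ = (-17.2 + 6.1 + 15.8 + 14.4 + 14.7) / 5 = 6.7600
deviations (xᵢ − x̄): -23.9600, -0.6600, 9.0400, 7.6400, 7.9400
Σ(xᵢ − x̄)² = 777.6520 ⇒ m₂ = 777.6520/5 = 155.53040
Σ(xᵢ − x̄)³ = -12070.0094 ⇒ m₃ = -12070.0094/5 = -2414.00189
m₂^(3/2) = 155.53040^(1.5) = 1939.64805
g_1 = m₃ / m₂^(3/2) = -2414.00189 / 1939.64805 ≈ -1.245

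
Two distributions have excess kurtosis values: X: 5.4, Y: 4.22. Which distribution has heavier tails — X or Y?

X

Higher excess kurtosis ⇒ heavier tails relative to the normal distribution.
5.4 vs 4.22: the larger is 5.4, so X has heavier tails.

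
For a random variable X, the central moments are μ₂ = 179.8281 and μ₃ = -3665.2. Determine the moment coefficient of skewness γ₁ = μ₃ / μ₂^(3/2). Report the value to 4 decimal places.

σ = √μ₂ = √179.8281 = 13.41000
σ³ = μ₂^(3/2) = 2411.49482
γ₁ = μ₃/σ³ = -3665.2 / 2411.49482 ≈ -1.5199

-1.5199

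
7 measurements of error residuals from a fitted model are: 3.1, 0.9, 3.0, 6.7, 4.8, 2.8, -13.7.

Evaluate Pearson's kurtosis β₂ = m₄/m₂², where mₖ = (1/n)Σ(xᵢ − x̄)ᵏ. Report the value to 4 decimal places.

4.5493

x̄ = 1.0857
Σ(xᵢ − x̄)² = 274.6286 ⇒ m₂ = 39.23265
Σ(xᵢ − x̄)⁴ = 49015.9232 ⇒ m₄ = 7002.27474
m₂² = 1539.20107
β₂ = m₄/m₂² = 7002.27474 / 1539.20107 ≈ 4.5493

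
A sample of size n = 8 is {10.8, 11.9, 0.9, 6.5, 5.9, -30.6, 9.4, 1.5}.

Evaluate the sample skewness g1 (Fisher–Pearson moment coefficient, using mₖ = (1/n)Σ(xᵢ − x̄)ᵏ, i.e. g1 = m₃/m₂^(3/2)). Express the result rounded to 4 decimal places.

-1.9007

x̄ = (10.8 + 11.9 + 0.9 + 6.5 + 5.9 - 30.6 + 9.4 + 1.5) / 8 = 2.0375
deviations (xᵢ − x̄): 8.7625, 9.8625, -1.1375, 4.4625, 3.8625, -32.6375, 7.3625, -0.5375
Σ(xᵢ − x̄)² = 1329.8788 ⇒ m₂ = 1329.8788/8 = 166.23484
Σ(xᵢ − x̄)³ = -32589.6048 ⇒ m₃ = -32589.6048/8 = -4073.70060
m₂^(3/2) = 166.23484^(1.5) = 2143.30062
g1 = m₃ / m₂^(3/2) = -4073.70060 / 2143.30062 ≈ -1.9007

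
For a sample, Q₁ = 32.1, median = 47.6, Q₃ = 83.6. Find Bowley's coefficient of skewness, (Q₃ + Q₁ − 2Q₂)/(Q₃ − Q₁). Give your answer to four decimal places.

0.3981

numerator: Q₃ + Q₁ − 2Q₂ = 83.6 + 32.1 − 2×47.6 = 20.5000
denominator: Q₃ − Q₁ = 83.6 − 32.1 = 51.5000
Bowley skewness = 20.5000 / 51.5000 ≈ 0.3981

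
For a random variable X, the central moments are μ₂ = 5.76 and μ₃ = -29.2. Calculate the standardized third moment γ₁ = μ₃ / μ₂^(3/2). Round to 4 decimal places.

σ = √μ₂ = √5.76 = 2.40000
σ³ = μ₂^(3/2) = 13.82400
γ₁ = μ₃/σ³ = -29.2 / 13.82400 ≈ -2.1123

-2.1123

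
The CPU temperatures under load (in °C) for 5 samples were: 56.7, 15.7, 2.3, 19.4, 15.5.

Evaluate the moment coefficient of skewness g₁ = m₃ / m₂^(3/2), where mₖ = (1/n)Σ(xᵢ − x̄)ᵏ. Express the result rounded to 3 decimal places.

1.103

x̄ = (56.7 + 15.7 + 2.3 + 19.4 + 15.5) / 5 = 21.9200
deviations (xᵢ − x̄): 34.7800, -6.2200, -19.6200, -2.5200, -6.4200
Σ(xᵢ − x̄)² = 1680.8480 ⇒ m₂ = 1680.8480/5 = 336.16960
Σ(xᵢ − x̄)³ = 33997.7081 ⇒ m₃ = 33997.7081/5 = 6799.54162
m₂^(3/2) = 336.16960^(1.5) = 6163.64555
g₁ = m₃ / m₂^(3/2) = 6799.54162 / 6163.64555 ≈ 1.103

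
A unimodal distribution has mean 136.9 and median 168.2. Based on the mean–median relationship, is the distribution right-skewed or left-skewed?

mean − median = 136.9 − 168.2 = -31.3
mean < median ⇒ the longer tail is on the left ⇒ left-skewed (negatively skewed).

left-skewed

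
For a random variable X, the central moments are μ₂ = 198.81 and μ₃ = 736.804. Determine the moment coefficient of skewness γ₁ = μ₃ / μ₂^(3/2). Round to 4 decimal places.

σ = √μ₂ = √198.81 = 14.10000
σ³ = μ₂^(3/2) = 2803.22100
γ₁ = μ₃/σ³ = 736.804 / 2803.22100 ≈ 0.2628

0.2628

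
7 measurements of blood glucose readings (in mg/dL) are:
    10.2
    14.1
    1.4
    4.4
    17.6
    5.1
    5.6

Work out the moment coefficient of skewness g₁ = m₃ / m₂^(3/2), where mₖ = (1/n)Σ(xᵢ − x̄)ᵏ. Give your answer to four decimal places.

0.4899

x̄ = (10.2 + 14.1 + 1.4 + 4.4 + 17.6 + 5.1 + 5.6) / 7 = 8.3429
deviations (xᵢ − x̄): 1.8571, 5.7571, -6.9429, -3.9429, 9.2571, -3.2429, -2.7429
Σ(xᵢ − x̄)² = 204.0771 ⇒ m₂ = 204.0771/7 = 29.15388
Σ(xᵢ − x̄)³ = 539.8100 ⇒ m₃ = 539.8100/7 = 77.11571
m₂^(3/2) = 29.15388^(1.5) = 157.41441
g₁ = m₃ / m₂^(3/2) = 77.11571 / 157.41441 ≈ 0.4899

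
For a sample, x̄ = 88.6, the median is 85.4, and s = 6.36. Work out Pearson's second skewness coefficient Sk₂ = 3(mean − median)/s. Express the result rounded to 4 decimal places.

1.5094

Sk₂ = 3(88.6 − 85.4) / 6.36 = 3 × 3.2000 / 6.36
    = 9.6000 / 6.36 ≈ 1.5094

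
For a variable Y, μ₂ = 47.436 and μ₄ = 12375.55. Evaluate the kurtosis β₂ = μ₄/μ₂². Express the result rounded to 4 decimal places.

5.4998

μ₂² = 47.436² = 2250.17410
μ₄/μ₂² = 12375.55 / 2250.17410 = 5.49982
β₂ ≈ 5.4998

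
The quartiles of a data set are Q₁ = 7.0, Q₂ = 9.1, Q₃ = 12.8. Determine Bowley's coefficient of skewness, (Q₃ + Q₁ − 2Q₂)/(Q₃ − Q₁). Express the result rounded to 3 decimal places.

numerator: Q₃ + Q₁ − 2Q₂ = 12.8 + 7.0 − 2×9.1 = 1.6000
denominator: Q₃ − Q₁ = 12.8 − 7.0 = 5.8000
Bowley skewness = 1.6000 / 5.8000 ≈ 0.276

0.276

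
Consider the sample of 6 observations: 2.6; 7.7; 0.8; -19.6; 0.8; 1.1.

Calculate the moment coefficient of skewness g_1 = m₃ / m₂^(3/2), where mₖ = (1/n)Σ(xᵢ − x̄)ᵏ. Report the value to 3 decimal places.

x̄ = (2.6 + 7.7 + 0.8 - 19.6 + 0.8 + 1.1) / 6 = -1.1000
deviations (xᵢ − x̄): 3.7000, 8.8000, 1.9000, -18.5000, 1.9000, 2.2000
Σ(xᵢ − x̄)² = 445.4400 ⇒ m₂ = 445.4400/6 = 74.24000
Σ(xᵢ − x̄)³ = -5575.1340 ⇒ m₃ = -5575.1340/6 = -929.18900
m₂^(3/2) = 74.24000^(1.5) = 639.67142
g_1 = m₃ / m₂^(3/2) = -929.18900 / 639.67142 ≈ -1.453

-1.453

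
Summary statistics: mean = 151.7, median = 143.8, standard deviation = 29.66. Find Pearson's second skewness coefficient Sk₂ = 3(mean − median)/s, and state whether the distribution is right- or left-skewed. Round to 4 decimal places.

0.7991, right-skewed

Sk₂ = 3(151.7 − 143.8) / 29.66 = 3 × 7.9000 / 29.66
    = 23.7000 / 29.66 ≈ 0.7991
Sk₂ > 0 ⇒ mean > median ⇒ right-skewed (positive skew).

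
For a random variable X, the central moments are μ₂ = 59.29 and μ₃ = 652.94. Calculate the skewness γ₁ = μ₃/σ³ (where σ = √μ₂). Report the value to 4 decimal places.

1.4302

σ = √μ₂ = √59.29 = 7.70000
σ³ = μ₂^(3/2) = 456.53300
γ₁ = μ₃/σ³ = 652.94 / 456.53300 ≈ 1.4302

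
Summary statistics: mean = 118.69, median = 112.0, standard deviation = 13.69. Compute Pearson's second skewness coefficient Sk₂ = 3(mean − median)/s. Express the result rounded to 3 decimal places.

1.466

Sk₂ = 3(118.69 − 112.0) / 13.69 = 3 × 6.6900 / 13.69
    = 20.0700 / 13.69 ≈ 1.466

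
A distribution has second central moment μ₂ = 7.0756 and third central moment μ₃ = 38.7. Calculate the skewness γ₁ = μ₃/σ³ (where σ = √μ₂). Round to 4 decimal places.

σ = √μ₂ = √7.0756 = 2.66000
σ³ = μ₂^(3/2) = 18.82110
γ₁ = μ₃/σ³ = 38.7 / 18.82110 ≈ 2.0562

2.0562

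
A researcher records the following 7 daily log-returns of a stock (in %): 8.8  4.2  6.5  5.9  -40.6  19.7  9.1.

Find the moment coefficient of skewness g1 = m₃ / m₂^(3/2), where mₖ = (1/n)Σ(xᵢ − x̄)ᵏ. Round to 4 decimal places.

-1.7314

x̄ = (8.8 + 4.2 + 6.5 + 5.9 - 40.6 + 19.7 + 9.1) / 7 = 1.9429
deviations (xᵢ − x̄): 6.8571, 2.2571, 4.5571, 3.9571, -42.5429, 17.7571, 7.1571
Σ(xᵢ − x̄)² = 2264.9771 ⇒ m₂ = 2264.9771/7 = 323.56816
Σ(xᵢ − x̄)³ = -70541.8249 ⇒ m₃ = -70541.8249/7 = -10077.40356
m₂^(3/2) = 323.56816^(1.5) = 5820.34429
g1 = m₃ / m₂^(3/2) = -10077.40356 / 5820.34429 ≈ -1.7314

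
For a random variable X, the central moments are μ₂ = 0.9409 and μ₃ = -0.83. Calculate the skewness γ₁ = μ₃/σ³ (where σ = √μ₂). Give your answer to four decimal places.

-0.9094

σ = √μ₂ = √0.9409 = 0.97000
σ³ = μ₂^(3/2) = 0.91267
γ₁ = μ₃/σ³ = -0.83 / 0.91267 ≈ -0.9094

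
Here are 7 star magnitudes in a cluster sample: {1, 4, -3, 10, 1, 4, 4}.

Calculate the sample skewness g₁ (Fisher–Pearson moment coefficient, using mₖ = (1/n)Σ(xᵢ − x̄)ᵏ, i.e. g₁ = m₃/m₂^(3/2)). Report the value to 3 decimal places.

x̄ = (1 + 4 - 3 + 10 + 1 + 4 + 4) / 7 = 3.0000
deviations (xᵢ − x̄): -2.0000, 1.0000, -6.0000, 7.0000, -2.0000, 1.0000, 1.0000
Σ(xᵢ − x̄)² = 96.0000 ⇒ m₂ = 96.0000/7 = 13.71429
Σ(xᵢ − x̄)³ = 114.0000 ⇒ m₃ = 114.0000/7 = 16.28571
m₂^(3/2) = 13.71429^(1.5) = 50.78785
g₁ = m₃ / m₂^(3/2) = 16.28571 / 50.78785 ≈ 0.321

0.321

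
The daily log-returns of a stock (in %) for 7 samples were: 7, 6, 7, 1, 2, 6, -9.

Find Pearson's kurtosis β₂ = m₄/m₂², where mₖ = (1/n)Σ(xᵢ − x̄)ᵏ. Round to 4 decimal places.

x̄ = 2.8571
Σ(xᵢ − x̄)² = 198.8571 ⇒ m₂ = 28.40816
Σ(xᵢ − x̄)⁴ = 20562.7872 ⇒ m₄ = 2937.54102
m₂² = 807.02374
β₂ = m₄/m₂² = 2937.54102 / 807.02374 ≈ 3.6400

3.6400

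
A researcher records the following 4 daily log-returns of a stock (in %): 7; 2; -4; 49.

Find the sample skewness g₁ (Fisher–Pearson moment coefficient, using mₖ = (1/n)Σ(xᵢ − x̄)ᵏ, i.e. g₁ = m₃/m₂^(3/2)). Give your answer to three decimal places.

1.035

x̄ = (7 + 2 - 4 + 49) / 4 = 13.5000
deviations (xᵢ − x̄): -6.5000, -11.5000, -17.5000, 35.5000
Σ(xᵢ − x̄)² = 1741.0000 ⇒ m₂ = 1741.0000/4 = 435.25000
Σ(xᵢ − x̄)³ = 37584.0000 ⇒ m₃ = 37584.0000/4 = 9396.00000
m₂^(3/2) = 435.25000^(1.5) = 9080.46669
g₁ = m₃ / m₂^(3/2) = 9396.00000 / 9080.46669 ≈ 1.035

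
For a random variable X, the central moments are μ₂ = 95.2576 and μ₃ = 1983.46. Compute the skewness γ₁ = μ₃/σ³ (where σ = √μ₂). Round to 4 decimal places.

2.1334

σ = √μ₂ = √95.2576 = 9.76000
σ³ = μ₂^(3/2) = 929.71418
γ₁ = μ₃/σ³ = 1983.46 / 929.71418 ≈ 2.1334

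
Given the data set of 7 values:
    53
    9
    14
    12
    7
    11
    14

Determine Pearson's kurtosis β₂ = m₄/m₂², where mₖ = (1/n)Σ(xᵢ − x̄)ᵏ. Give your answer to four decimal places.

4.9377

x̄ = 17.1429
Σ(xᵢ − x̄)² = 1538.8571 ⇒ m₂ = 219.83673
Σ(xᵢ − x̄)⁴ = 1670412.5831 ⇒ m₄ = 238630.36901
m₂² = 48328.18992
β₂ = m₄/m₂² = 238630.36901 / 48328.18992 ≈ 4.9377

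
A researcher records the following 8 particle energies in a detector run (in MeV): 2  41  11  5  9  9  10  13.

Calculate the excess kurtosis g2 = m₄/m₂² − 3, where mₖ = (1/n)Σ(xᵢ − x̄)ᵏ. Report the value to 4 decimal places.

x̄ = 12.5000
Σ(xᵢ − x̄)² = 1012.0000 ⇒ m₂ = 126.50000
Σ(xᵢ − x̄)⁴ = 675413.5000 ⇒ m₄ = 84426.68750
m₂² = 16002.25000
g2 = m₄/m₂² − 3 = 5.27593 − 3 ≈ 2.2759

2.2759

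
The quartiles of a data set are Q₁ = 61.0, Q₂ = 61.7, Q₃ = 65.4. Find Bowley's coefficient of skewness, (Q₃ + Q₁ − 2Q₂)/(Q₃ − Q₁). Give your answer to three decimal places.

0.682

numerator: Q₃ + Q₁ − 2Q₂ = 65.4 + 61.0 − 2×61.7 = 3.0000
denominator: Q₃ − Q₁ = 65.4 − 61.0 = 4.4000
Bowley skewness = 3.0000 / 4.4000 ≈ 0.682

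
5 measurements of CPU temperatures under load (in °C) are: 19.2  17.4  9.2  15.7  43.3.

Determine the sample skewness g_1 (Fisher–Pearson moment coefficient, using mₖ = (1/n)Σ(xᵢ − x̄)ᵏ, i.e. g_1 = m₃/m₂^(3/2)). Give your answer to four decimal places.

x̄ = (19.2 + 17.4 + 9.2 + 15.7 + 43.3) / 5 = 20.9600
deviations (xᵢ − x̄): -1.7600, -3.5600, -11.7600, -5.2600, 22.3400
Σ(xᵢ − x̄)² = 680.8120 ⇒ m₂ = 680.8120/5 = 136.16240
Σ(xᵢ − x̄)³ = 9326.8678 ⇒ m₃ = 9326.8678/5 = 1865.37355
m₂^(3/2) = 136.16240^(1.5) = 1588.86060
g_1 = m₃ / m₂^(3/2) = 1865.37355 / 1588.86060 ≈ 1.1740

1.1740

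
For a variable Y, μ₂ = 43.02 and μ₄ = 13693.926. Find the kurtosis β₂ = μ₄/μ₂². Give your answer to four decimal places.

7.3992

μ₂² = 43.02² = 1850.72040
μ₄/μ₂² = 13693.926 / 1850.72040 = 7.39924
β₂ ≈ 7.3992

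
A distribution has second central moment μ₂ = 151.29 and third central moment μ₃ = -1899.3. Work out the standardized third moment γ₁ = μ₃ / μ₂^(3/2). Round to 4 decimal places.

σ = √μ₂ = √151.29 = 12.30000
σ³ = μ₂^(3/2) = 1860.86700
γ₁ = μ₃/σ³ = -1899.3 / 1860.86700 ≈ -1.0207

-1.0207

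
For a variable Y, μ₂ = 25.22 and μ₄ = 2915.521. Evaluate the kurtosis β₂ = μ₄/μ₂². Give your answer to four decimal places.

4.5838

μ₂² = 25.22² = 636.04840
μ₄/μ₂² = 2915.521 / 636.04840 = 4.58380
β₂ ≈ 4.5838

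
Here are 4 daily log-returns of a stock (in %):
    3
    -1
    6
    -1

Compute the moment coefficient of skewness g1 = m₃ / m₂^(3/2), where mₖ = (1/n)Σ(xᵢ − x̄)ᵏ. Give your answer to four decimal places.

0.3625

x̄ = (3 - 1 + 6 - 1) / 4 = 1.7500
deviations (xᵢ − x̄): 1.2500, -2.7500, 4.2500, -2.7500
Σ(xᵢ − x̄)² = 34.7500 ⇒ m₂ = 34.7500/4 = 8.68750
Σ(xᵢ − x̄)³ = 37.1250 ⇒ m₃ = 37.1250/4 = 9.28125
m₂^(3/2) = 8.68750^(1.5) = 25.60603
g1 = m₃ / m₂^(3/2) = 9.28125 / 25.60603 ≈ 0.3625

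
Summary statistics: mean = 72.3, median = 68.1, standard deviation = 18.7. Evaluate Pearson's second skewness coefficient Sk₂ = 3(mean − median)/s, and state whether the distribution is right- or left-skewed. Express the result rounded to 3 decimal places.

Sk₂ = 3(72.3 − 68.1) / 18.7 = 3 × 4.2000 / 18.7
    = 12.6000 / 18.7 ≈ 0.674
Sk₂ > 0 ⇒ mean > median ⇒ right-skewed (positive skew).

0.674, right-skewed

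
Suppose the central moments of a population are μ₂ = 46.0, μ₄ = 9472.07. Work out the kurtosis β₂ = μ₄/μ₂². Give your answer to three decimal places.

μ₂² = 46.0² = 2116.00000
μ₄/μ₂² = 9472.07 / 2116.00000 = 4.47640
β₂ ≈ 4.476

4.476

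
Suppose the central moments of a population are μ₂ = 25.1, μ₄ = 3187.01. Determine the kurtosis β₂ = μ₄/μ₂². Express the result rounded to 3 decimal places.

μ₂² = 25.1² = 630.01000
μ₄/μ₂² = 3187.01 / 630.01000 = 5.05867
β₂ ≈ 5.059

5.059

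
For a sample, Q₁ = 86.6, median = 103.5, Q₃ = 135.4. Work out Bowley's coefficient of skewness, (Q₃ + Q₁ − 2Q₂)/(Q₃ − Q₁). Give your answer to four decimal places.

numerator: Q₃ + Q₁ − 2Q₂ = 135.4 + 86.6 − 2×103.5 = 15.0000
denominator: Q₃ − Q₁ = 135.4 − 86.6 = 48.8000
Bowley skewness = 15.0000 / 48.8000 ≈ 0.3074

0.3074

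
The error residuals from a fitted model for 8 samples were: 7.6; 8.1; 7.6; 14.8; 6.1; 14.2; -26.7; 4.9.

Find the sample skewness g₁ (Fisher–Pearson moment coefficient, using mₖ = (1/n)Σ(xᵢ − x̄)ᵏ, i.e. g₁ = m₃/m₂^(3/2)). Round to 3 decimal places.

-1.921

x̄ = (7.6 + 8.1 + 7.6 + 14.8 + 6.1 + 14.2 - 26.7 + 4.9) / 8 = 4.5750
deviations (xᵢ − x̄): 3.0250, 3.5250, 3.0250, 10.2250, 1.5250, 9.6250, -31.2750, 0.3250
Σ(xᵢ − x̄)² = 1208.4750 ⇒ m₂ = 1208.4750/8 = 151.05937
Σ(xᵢ − x̄)³ = -28527.4402 ⇒ m₃ = -28527.4402/8 = -3565.93003
m₂^(3/2) = 151.05937^(1.5) = 1856.61359
g₁ = m₃ / m₂^(3/2) = -3565.93003 / 1856.61359 ≈ -1.921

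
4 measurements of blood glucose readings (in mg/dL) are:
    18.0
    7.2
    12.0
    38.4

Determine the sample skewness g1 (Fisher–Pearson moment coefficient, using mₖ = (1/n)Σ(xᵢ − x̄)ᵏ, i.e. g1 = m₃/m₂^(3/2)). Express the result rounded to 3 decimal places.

0.815

x̄ = (18.0 + 7.2 + 12.0 + 38.4) / 4 = 18.9000
deviations (xᵢ − x̄): -0.9000, -11.7000, -6.9000, 19.5000
Σ(xᵢ − x̄)² = 565.5600 ⇒ m₂ = 565.5600/4 = 141.39000
Σ(xᵢ − x̄)³ = 5484.0240 ⇒ m₃ = 5484.0240/4 = 1371.00600
m₂^(3/2) = 141.39000^(1.5) = 1681.23353
g1 = m₃ / m₂^(3/2) = 1371.00600 / 1681.23353 ≈ 0.815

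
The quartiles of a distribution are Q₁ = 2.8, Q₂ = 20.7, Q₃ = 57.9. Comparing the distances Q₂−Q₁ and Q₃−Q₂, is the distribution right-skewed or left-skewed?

Q₂ − Q₁ = 17.9;  Q₃ − Q₂ = 37.2
Q₃ − Q₂ > Q₂ − Q₁ ⇒ the upper half is more spread out ⇒ right-skewed.

right-skewed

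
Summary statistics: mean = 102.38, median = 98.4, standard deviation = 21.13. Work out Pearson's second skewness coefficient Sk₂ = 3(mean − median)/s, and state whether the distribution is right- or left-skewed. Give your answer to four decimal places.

Sk₂ = 3(102.38 − 98.4) / 21.13 = 3 × 3.9800 / 21.13
    = 11.9400 / 21.13 ≈ 0.5651
Sk₂ > 0 ⇒ mean > median ⇒ right-skewed (positive skew).

0.5651, right-skewed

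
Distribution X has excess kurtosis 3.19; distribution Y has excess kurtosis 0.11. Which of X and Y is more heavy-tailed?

Higher excess kurtosis ⇒ heavier tails relative to the normal distribution.
3.19 vs 0.11: the larger is 3.19, so X has heavier tails.

X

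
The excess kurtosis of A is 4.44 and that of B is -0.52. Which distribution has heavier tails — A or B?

Higher excess kurtosis ⇒ heavier tails relative to the normal distribution.
4.44 vs -0.52: the larger is 4.44, so A has heavier tails. (A is leptokurtic — heavier-than-normal tails; the other is platykurtic.)

A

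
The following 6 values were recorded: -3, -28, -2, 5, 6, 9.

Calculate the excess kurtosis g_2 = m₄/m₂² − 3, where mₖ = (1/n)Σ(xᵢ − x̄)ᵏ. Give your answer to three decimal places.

x̄ = -2.1667
Σ(xᵢ − x̄)² = 910.8333 ⇒ m₂ = 151.80556
Σ(xᵢ − x̄)⁴ = 468006.1528 ⇒ m₄ = 78001.02546
m₂² = 23044.92670
g_2 = m₄/m₂² − 3 = 3.38474 − 3 ≈ 0.385

0.385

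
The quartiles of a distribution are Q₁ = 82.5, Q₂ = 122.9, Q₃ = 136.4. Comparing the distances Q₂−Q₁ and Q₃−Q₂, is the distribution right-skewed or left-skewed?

left-skewed

Q₂ − Q₁ = 40.4;  Q₃ − Q₂ = 13.5
Q₂ − Q₁ > Q₃ − Q₂ ⇒ the lower half is more spread out ⇒ left-skewed.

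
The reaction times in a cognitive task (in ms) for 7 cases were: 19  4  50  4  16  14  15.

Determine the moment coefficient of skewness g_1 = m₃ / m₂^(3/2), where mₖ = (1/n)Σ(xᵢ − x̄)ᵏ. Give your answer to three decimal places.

x̄ = (19 + 4 + 50 + 4 + 16 + 14 + 15) / 7 = 17.4286
deviations (xᵢ − x̄): 1.5714, -13.4286, 32.5714, -13.4286, -1.4286, -3.4286, -2.4286
Σ(xᵢ − x̄)² = 1443.7143 ⇒ m₂ = 1443.7143/7 = 206.24490
Σ(xᵢ − x̄)³ = 29658.2449 ⇒ m₃ = 29658.2449/7 = 4236.89213
m₂^(3/2) = 206.24490^(1.5) = 2961.93021
g_1 = m₃ / m₂^(3/2) = 4236.89213 / 2961.93021 ≈ 1.430

1.430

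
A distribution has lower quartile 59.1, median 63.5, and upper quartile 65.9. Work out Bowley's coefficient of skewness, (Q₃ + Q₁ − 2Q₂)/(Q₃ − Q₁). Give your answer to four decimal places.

numerator: Q₃ + Q₁ − 2Q₂ = 65.9 + 59.1 − 2×63.5 = -2.0000
denominator: Q₃ − Q₁ = 65.9 − 59.1 = 6.8000
Bowley skewness = -2.0000 / 6.8000 ≈ -0.2941

-0.2941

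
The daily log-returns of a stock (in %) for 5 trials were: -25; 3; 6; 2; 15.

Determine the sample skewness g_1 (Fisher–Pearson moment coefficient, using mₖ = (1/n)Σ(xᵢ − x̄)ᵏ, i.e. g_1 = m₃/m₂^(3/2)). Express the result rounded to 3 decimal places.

x̄ = (-25 + 3 + 6 + 2 + 15) / 5 = 0.2000
deviations (xᵢ − x̄): -25.2000, 2.8000, 5.8000, 1.8000, 14.8000
Σ(xᵢ − x̄)² = 898.8000 ⇒ m₂ = 898.8000/5 = 179.76000
Σ(xᵢ − x̄)³ = -12538.3200 ⇒ m₃ = -12538.3200/5 = -2507.66400
m₂^(3/2) = 179.76000^(1.5) = 2410.12512
g_1 = m₃ / m₂^(3/2) = -2507.66400 / 2410.12512 ≈ -1.040

-1.040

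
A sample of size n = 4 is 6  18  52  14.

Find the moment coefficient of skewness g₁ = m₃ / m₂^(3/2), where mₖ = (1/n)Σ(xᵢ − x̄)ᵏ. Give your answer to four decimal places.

x̄ = (6 + 18 + 52 + 14) / 4 = 22.5000
deviations (xᵢ − x̄): -16.5000, -4.5000, 29.5000, -8.5000
Σ(xᵢ − x̄)² = 1235.0000 ⇒ m₂ = 1235.0000/4 = 308.75000
Σ(xᵢ − x̄)³ = 20475.0000 ⇒ m₃ = 20475.0000/4 = 5118.75000
m₂^(3/2) = 308.75000^(1.5) = 5425.13375
g₁ = m₃ / m₂^(3/2) = 5118.75000 / 5425.13375 ≈ 0.9435

0.9435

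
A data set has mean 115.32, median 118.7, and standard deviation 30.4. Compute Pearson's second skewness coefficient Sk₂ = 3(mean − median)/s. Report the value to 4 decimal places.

Sk₂ = 3(115.32 − 118.7) / 30.4 = 3 × -3.3800 / 30.4
    = -10.1400 / 30.4 ≈ -0.3336

-0.3336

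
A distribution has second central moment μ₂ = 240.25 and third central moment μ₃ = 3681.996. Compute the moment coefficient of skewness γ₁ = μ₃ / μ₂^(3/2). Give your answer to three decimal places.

σ = √μ₂ = √240.25 = 15.50000
σ³ = μ₂^(3/2) = 3723.87500
γ₁ = μ₃/σ³ = 3681.996 / 3723.87500 ≈ 0.989

0.989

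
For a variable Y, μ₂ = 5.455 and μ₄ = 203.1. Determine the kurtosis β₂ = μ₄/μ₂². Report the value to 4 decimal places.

6.8253

μ₂² = 5.455² = 29.75703
μ₄/μ₂² = 203.1 / 29.75703 = 6.82528
β₂ ≈ 6.8253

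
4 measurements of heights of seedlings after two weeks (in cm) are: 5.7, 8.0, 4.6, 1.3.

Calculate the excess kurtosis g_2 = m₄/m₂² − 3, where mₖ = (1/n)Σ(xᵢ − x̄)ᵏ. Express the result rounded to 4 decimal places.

-1.0789

x̄ = 4.9000
Σ(xᵢ − x̄)² = 23.3000 ⇒ m₂ = 5.82500
Σ(xᵢ − x̄)⁴ = 260.7314 ⇒ m₄ = 65.18285
m₂² = 33.93063
g_2 = m₄/m₂² − 3 = 1.92106 − 3 ≈ -1.0789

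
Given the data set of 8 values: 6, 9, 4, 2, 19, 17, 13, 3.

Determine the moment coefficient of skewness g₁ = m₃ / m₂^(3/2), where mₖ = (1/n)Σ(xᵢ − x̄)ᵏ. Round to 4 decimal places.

x̄ = (6 + 9 + 4 + 2 + 19 + 17 + 13 + 3) / 8 = 9.1250
deviations (xᵢ − x̄): -3.1250, -0.1250, -5.1250, -7.1250, 9.8750, 7.8750, 3.8750, -6.1250
Σ(xᵢ − x̄)² = 298.8750 ⇒ m₂ = 298.8750/8 = 37.35938
Σ(xᵢ − x̄)³ = 752.9063 ⇒ m₃ = 752.9063/8 = 94.11328
m₂^(3/2) = 37.35938^(1.5) = 228.34915
g₁ = m₃ / m₂^(3/2) = 94.11328 / 228.34915 ≈ 0.4121

0.4121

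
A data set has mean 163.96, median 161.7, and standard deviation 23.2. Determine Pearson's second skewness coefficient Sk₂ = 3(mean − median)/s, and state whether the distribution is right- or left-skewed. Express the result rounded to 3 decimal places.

0.292, right-skewed

Sk₂ = 3(163.96 − 161.7) / 23.2 = 3 × 2.2600 / 23.2
    = 6.7800 / 23.2 ≈ 0.292
Sk₂ > 0 ⇒ mean > median ⇒ right-skewed (positive skew).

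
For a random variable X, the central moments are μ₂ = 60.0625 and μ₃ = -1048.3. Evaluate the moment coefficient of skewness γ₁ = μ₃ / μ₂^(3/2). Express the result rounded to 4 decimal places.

σ = √μ₂ = √60.0625 = 7.75000
σ³ = μ₂^(3/2) = 465.48438
γ₁ = μ₃/σ³ = -1048.3 / 465.48438 ≈ -2.2521

-2.2521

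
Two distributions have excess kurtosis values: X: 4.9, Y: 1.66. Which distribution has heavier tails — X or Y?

Higher excess kurtosis ⇒ heavier tails relative to the normal distribution.
4.9 vs 1.66: the larger is 4.9, so X has heavier tails.

X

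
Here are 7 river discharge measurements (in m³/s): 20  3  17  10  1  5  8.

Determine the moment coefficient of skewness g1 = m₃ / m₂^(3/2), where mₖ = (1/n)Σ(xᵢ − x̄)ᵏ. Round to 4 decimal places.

x̄ = (20 + 3 + 17 + 10 + 1 + 5 + 8) / 7 = 9.1429
deviations (xᵢ − x̄): 10.8571, -6.1429, 7.8571, 0.8571, -8.1429, -4.1429, -1.1429
Σ(xᵢ − x̄)² = 302.8571 ⇒ m₂ = 302.8571/7 = 43.26531
Σ(xᵢ − x̄)³ = 921.1837 ⇒ m₃ = 921.1837/7 = 131.59767
m₂^(3/2) = 43.26531^(1.5) = 284.58347
g1 = m₃ / m₂^(3/2) = 131.59767 / 284.58347 ≈ 0.4624

0.4624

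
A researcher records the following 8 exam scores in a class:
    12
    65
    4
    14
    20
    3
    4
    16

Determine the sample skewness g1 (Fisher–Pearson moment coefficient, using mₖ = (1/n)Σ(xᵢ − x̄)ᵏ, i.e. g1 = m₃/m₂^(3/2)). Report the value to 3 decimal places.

1.850

x̄ = (12 + 65 + 4 + 14 + 20 + 3 + 4 + 16) / 8 = 17.2500
deviations (xᵢ − x̄): -5.2500, 47.7500, -13.2500, -3.2500, 2.7500, -14.2500, -13.2500, -1.2500
Σ(xᵢ − x̄)² = 2881.5000 ⇒ m₂ = 2881.5000/8 = 360.18750
Σ(xᵢ − x̄)³ = 101166.7500 ⇒ m₃ = 101166.7500/8 = 12645.84375
m₂^(3/2) = 360.18750^(1.5) = 6835.85678
g1 = m₃ / m₂^(3/2) = 12645.84375 / 6835.85678 ≈ 1.850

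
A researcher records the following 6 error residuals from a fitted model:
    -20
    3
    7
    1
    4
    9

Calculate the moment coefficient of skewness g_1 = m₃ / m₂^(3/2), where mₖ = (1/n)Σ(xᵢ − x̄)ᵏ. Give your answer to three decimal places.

-1.495

x̄ = (-20 + 3 + 7 + 1 + 4 + 9) / 6 = 0.6667
deviations (xᵢ − x̄): -20.6667, 2.3333, 6.3333, 0.3333, 3.3333, 8.3333
Σ(xᵢ − x̄)² = 553.3333 ⇒ m₂ = 553.3333/6 = 92.22222
Σ(xᵢ − x̄)³ = -7944.4444 ⇒ m₃ = -7944.4444/6 = -1324.07407
m₂^(3/2) = 92.22222^(1.5) = 885.63215
g_1 = m₃ / m₂^(3/2) = -1324.07407 / 885.63215 ≈ -1.495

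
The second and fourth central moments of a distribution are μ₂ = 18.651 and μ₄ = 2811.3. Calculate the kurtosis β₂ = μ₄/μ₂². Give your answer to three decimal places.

8.082

μ₂² = 18.651² = 347.85980
μ₄/μ₂² = 2811.3 / 347.85980 = 8.08170
β₂ ≈ 8.082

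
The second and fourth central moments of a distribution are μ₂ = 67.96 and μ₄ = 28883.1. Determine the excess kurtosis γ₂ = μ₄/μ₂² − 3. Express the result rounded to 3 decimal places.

μ₂² = 67.96² = 4618.56160
μ₄/μ₂² = 28883.1 / 4618.56160 = 6.25370
γ₂ = 6.25370 − 3 ≈ 3.254

3.254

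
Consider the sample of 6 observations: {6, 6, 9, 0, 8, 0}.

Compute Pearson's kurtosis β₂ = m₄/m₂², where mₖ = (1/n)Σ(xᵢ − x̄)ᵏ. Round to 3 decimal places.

x̄ = 4.8333
Σ(xᵢ − x̄)² = 76.8333 ⇒ m₂ = 12.80556
Σ(xᵢ − x̄)⁴ = 1497.1528 ⇒ m₄ = 249.52546
m₂² = 163.98225
β₂ = m₄/m₂² = 249.52546 / 163.98225 ≈ 1.522

1.522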